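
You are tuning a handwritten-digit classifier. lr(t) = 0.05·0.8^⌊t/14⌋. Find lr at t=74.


n_drops = ⌊74/14⌋ = 5
lr = 0.05·0.8^5 = 0.05·0.32768 = 0.016384

0.016384


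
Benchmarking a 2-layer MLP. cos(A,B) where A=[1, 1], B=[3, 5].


A·B = 1·3 + 1·5 = 8
‖A‖ = √2 = 1.4142, ‖B‖ = √34 = 5.831
cos = 8/(√2·√34) = 8/√68 = 0.9701

0.9701


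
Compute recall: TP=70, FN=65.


Recall = TP/(TP+FN)
= 70/(70+65)
= 70/135 = 51.85%

51.85%


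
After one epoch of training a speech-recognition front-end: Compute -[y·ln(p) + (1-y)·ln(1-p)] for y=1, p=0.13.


BCE = -[y·ln(p) + (1-y)·ln(1-p)]
= -1·ln(0.13) - 0
= -ln(0.13) = 2.0402

2.0402


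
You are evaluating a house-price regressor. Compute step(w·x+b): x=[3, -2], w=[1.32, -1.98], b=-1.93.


z = (3)·(1.32) + (-2)·(-1.98) - 1.93
  = 5.99
step(z) = 1 (z≥0)

1


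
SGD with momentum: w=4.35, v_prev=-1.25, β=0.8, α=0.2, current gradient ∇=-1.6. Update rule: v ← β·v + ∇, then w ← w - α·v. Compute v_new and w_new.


v_new = 0.8·-1.25 - 1.6 = -1 - 1.6 = -2.6
w_new = 4.35 - 0.2·-2.6 = 4.35 + 0.52 = 4.87

v_new=-2.6, w_new=4.87


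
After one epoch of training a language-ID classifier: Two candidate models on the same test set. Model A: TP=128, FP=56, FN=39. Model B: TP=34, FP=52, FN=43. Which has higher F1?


Model A: P=128/184=0.6957, R=128/167=0.7665, F1=2PR/(P+R)=2TP/(2TP+FP+FN)=256/351=0.7293
Model B: P=34/86=0.3953, R=34/77=0.4416, F1=2PR/(P+R)=2TP/(2TP+FP+FN)=68/163=0.4172
0.7293 > 0.4172 → Model A

Model A


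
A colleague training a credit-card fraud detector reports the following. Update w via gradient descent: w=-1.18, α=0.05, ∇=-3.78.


w_new = w - α·∇
= -1.18 - 0.05·-3.78
= -1.18 + 0.189
= -0.991

-0.991


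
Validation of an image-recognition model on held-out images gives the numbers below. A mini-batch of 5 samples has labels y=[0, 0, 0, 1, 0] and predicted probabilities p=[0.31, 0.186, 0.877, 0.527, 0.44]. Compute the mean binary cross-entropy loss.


L[0] = -ln(1-0.31) = -ln(0.69) = 0.3711
L[1] = -ln(1-0.186) = -ln(0.814) = 0.2058
L[2] = -ln(1-0.877) = -ln(0.123) = 2.0956
L[3] = -ln(0.527) = 0.6406
L[4] = -ln(1-0.44) = -ln(0.56) = 0.5798
mean = (0.3711 + 0.2058 + 2.0956 + 0.6406 + 0.5798)/5 = 0.7786

0.7786


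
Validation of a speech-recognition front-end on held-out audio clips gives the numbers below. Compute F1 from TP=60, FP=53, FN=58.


Precision = 60/113 = 0.531
Recall = 60/118 = 0.5085
F1 = 2·P·R/(P+R) = 2·TP/(2·TP+FP+FN) = 120/(120+53+58) = 120/231 = 0.5195

0.5195


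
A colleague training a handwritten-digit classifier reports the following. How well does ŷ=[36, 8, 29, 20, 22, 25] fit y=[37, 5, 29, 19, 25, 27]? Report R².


ȳ = 23.6667
SS_res = Σ(y-ŷ)² = 24
SS_tot = Σ(y-ȳ)² = 589.33
R² = 1 - SS_res/SS_tot = 1 - 0.0407 = 0.9593

0.9593


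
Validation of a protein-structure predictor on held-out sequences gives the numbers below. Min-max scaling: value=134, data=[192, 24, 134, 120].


min=24, max=192
(134-24)/(192-24) = 110/168 = 0.6548

0.6548


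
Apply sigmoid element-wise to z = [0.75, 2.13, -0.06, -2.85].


σ(0.75) = 1/(1+e^-0.75) = 0.6792
σ(2.13) = 1/(1+e^-2.13) = 0.8938
σ(-0.06) = 1/(1+e^0.06) = 0.485
σ(-2.85) = 1/(1+e^2.85) = 0.0547
result = [0.6792, 0.8938, 0.485, 0.0547]

[0.6792, 0.8938, 0.485, 0.0547]


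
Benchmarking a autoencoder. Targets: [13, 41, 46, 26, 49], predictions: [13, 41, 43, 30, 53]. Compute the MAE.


Absolute errors: |13-13|=0, |41-41|=0, |46-43|=3, |26-30|=4, |49-53|=4
Sum = 11
MAE = 11/5 = 11/5

11/5


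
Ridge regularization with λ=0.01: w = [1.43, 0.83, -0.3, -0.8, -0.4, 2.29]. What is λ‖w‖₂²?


‖w‖₂² = (1.43)² + (0.83)² + (-0.3)² + (-0.8)² + (-0.4)² + (2.29)²
     = 2.0449 + 0.6889 + 0.09 + 0.64 + 0.16 + 5.2441
     = 8.8679
λ·‖w‖₂² = 0.01·8.8679 = 0.088679

0.088679


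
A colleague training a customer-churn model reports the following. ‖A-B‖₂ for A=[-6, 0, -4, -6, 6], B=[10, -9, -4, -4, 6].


d = √((-6-10)² + (0+ 9)² + (-4+ 4)² + (-6+ 4)² + (6-6)²)
  = √(256 + 81 + 0 + 4 + 0)
  = √341 = 18.4662

18.4662


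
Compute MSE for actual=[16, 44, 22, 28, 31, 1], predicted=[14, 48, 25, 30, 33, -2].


Squared errors: (16-14)²=4, (44-48)²=16, (22-25)²=9, (28-30)²=4, (31-33)²=4, (1+ 2)²=9
Sum = 46
MSE = 46/6 = 23/3

23/3


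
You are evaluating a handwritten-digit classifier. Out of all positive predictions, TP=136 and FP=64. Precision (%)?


Precision = TP/(TP+FP)
= 136/(136+64)
= 136/200 = 68.0%

68.0%


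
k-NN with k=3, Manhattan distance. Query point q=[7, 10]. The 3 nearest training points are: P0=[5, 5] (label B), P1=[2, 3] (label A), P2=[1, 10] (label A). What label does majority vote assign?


d(q,P0) = 7  (label B)
d(q,P1) = 12  (label A)
d(q,P2) = 6  (label A)
Votes: A=2, B=1
Majority → A

A


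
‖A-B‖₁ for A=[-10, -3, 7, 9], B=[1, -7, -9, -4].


d = |-10-1| + |-3+ 7| + |7+ 9| + |9+ 4|
  = 11 + 4 + 16 + 13
  = 44

44


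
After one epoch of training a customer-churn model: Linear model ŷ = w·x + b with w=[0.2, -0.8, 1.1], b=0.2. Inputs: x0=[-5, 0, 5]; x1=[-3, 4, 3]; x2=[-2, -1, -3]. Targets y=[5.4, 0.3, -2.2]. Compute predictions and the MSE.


ŷ0 = (0.2)·(-5) + (-0.8)·(0) + (1.1)·(5) + 0.2 = 4.7
ŷ1 = (0.2)·(-3) + (-0.8)·(4) + (1.1)·(3) + 0.2 = -0.3
ŷ2 = (0.2)·(-2) + (-0.8)·(-1) + (1.1)·(-3) + 0.2 = -2.7
errors² = [0.49, 0.36, 0.25]
MSE = 1.1000/3 = 0.3667

0.3667


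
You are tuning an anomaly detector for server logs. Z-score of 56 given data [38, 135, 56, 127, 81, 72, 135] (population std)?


μ = 92, σ = 37.1407
z = (56 - 92)/37.1407 = -0.9693

-0.9693


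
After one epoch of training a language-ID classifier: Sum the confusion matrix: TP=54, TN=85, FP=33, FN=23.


Total = TP + TN + FP + FN
= 54 + 85 + 33 + 23
= 195
(Predicted positive: 87, predicted negative: 108)

195


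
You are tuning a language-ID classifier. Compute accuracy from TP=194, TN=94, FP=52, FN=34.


Accuracy = (TP+TN)/(TP+TN+FP+FN)
= (194+94)/(374)
= 288/374 = 77.01%

77.01%


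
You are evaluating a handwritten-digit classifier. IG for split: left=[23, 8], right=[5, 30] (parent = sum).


Parent = [28, 38], H_parent = 0.9834
H_left = 0.8238 (n=31), H_right = 0.5917 (n=35)
H_children = (31/66)·0.8238 + (35/66)·0.5917 = 0.7007
IG = 0.9834 - 0.7007 = 0.2827

0.2827


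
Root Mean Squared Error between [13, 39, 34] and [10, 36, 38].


MSE = 34/3 = 11.3333
RMSE = √(34/3) = 3.3665

3.3665


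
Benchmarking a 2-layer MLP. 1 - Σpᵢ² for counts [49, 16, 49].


Probabilities: [49/114, 16/114, 49/114] ≈ [0.4298, 0.1404, 0.4298]
Σpᵢ² = (2401 + 256 + 2401)/114² = 5058/12996
Gini = 1 - Σpᵢ² = 1 - 5058/12996 = 0.6108

0.6108


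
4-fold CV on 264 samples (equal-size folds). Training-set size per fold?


Fold size = 264/4 = 66
Training per fold = 264 - 66 = 198

198


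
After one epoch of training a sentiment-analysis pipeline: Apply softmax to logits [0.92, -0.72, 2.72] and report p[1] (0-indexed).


Exponentials: e^0.92=2.5093, e^-0.72=0.4868, e^2.72=15.1803
Sum = 18.1764
Softmax = [0.1381, 0.0268, 0.8352]
p[1] = 0.4868/18.1764 = 0.0268

0.0268


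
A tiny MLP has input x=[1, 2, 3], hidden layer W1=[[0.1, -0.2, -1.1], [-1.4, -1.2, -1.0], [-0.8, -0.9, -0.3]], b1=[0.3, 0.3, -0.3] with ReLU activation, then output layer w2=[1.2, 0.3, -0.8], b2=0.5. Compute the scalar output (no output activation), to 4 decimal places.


z1[0] = (0.1)·(1) + (-0.2)·(2) + (-1.1)·(3) + 0.3 = -3.3
z1[1] = (-1.4)·(1) + (-1.2)·(2) + (-1.0)·(3) + 0.3 = -6.5
z1[2] = (-0.8)·(1) + (-0.9)·(2) + (-0.3)·(3) - 0.3 = -3.8
h = ReLU(z1) = [0.0, 0.0, 0.0]
output = (1.2)·(0.0) + (0.3)·(0.0) + (-0.8)·(0.0) + 0.5 = 0.5

0.5


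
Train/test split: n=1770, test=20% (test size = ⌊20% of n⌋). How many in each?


Test = ⌊1770·20/100⌋ = 354
Train = 1770 - 354 = 1416

Train: 1416, Test: 354


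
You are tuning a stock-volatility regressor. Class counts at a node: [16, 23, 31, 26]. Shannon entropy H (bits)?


Probabilities: [16/96, 23/96, 31/96, 26/96] ≈ [0.1667, 0.2396, 0.3229, 0.2708]
H = -((16/96)·log₂(16/96) + (23/96)·log₂(23/96) + (31/96)·log₂(31/96) + (26/96)·log₂(26/96))
  = 1.9617 bits

1.9617 bits


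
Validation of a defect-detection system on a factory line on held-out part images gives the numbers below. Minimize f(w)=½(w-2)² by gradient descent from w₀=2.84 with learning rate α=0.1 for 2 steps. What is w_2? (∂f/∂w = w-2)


step 1: grad = 2.84-2 = 0.84; w = 2.84 - 0.1·(0.84) = 2.756
step 2: grad = 2.756-2 = 0.756; w = 2.756 - 0.1·(0.756) = 2.6804

2.6804


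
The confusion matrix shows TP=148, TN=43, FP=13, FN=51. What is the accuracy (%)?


Accuracy = (TP+TN)/(TP+TN+FP+FN)
= (148+43)/(255)
= 191/255 = 74.9%

74.9%


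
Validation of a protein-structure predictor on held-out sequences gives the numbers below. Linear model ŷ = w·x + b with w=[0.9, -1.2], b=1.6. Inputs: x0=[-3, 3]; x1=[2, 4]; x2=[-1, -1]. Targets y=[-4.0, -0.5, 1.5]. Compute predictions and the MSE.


ŷ0 = (0.9)·(-3) + (-1.2)·(3) + 1.6 = -4.7
ŷ1 = (0.9)·(2) + (-1.2)·(4) + 1.6 = -1.4
ŷ2 = (0.9)·(-1) + (-1.2)·(-1) + 1.6 = 1.9
errors² = [0.49, 0.81, 0.16]
MSE = 1.4600/3 = 0.4867

0.4867


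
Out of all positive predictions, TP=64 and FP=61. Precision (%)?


Precision = TP/(TP+FP)
= 64/(64+61)
= 64/125 = 51.2%

51.2%


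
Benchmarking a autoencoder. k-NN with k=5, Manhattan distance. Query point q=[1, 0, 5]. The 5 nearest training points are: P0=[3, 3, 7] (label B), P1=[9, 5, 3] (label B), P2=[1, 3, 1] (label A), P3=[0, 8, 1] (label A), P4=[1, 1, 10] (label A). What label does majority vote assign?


d(q,P0) = 7  (label B)
d(q,P1) = 15  (label B)
d(q,P2) = 7  (label A)
d(q,P3) = 13  (label A)
d(q,P4) = 6  (label A)
Votes: A=3, B=2
Majority → A

A


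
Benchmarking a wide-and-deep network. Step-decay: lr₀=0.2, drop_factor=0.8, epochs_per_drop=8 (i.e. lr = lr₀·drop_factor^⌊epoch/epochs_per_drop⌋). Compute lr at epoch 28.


n_drops = ⌊28/8⌋ = 3
lr = 0.2·0.8^3 = 0.2·0.512 = 0.1024

0.1024


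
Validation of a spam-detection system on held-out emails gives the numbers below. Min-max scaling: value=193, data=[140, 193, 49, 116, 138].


min=49, max=193
(193-49)/(193-49) = 144/144 = 1.0

1.0


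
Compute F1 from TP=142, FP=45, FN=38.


Precision = 142/187 = 0.7594
Recall = 142/180 = 0.7889
F1 = 2·P·R/(P+R) = 2·TP/(2·TP+FP+FN) = 284/(284+45+38) = 284/367 = 0.7738

0.7738


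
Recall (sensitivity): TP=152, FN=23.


Recall = TP/(TP+FN)
= 152/(152+23)
= 152/175 = 86.86%

86.86%


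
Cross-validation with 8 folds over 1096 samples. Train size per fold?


Fold size = 1096/8 = 137
Training per fold = 1096 - 137 = 959

959


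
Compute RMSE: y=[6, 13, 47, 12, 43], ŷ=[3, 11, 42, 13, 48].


MSE = 64/5 = 12.8
RMSE = √(64/5) = 3.5777

3.5777


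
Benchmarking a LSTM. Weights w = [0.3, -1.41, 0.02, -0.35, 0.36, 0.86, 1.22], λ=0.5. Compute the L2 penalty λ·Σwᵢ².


‖w‖₂² = (0.3)² + (-1.41)² + (0.02)² + (-0.35)² + (0.36)² + (0.86)² + (1.22)²
     = 0.09 + 1.9881 + 0.0004 + 0.1225 + 0.1296 + 0.7396 + 1.4884
     = 4.5586
λ·‖w‖₂² = 0.5·4.5586 = 2.2793

2.2793


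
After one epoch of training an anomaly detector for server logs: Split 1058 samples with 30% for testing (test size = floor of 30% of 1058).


Test = ⌊1058·30/100⌋ = 317
Train = 1058 - 317 = 741

Train: 741, Test: 317


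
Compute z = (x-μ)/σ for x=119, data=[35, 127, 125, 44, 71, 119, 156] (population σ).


μ = 96.7143, σ = 43.0572
z = (119 - 96.7143)/43.0572 = 0.5176

0.5176


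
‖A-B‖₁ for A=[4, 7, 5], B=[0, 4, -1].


d = |4-0| + |7-4| + |5+ 1|
  = 4 + 3 + 6
  = 13

13


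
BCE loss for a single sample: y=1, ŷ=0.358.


BCE = -[y·ln(p) + (1-y)·ln(1-p)]
= -1·ln(0.358) - 0
= -ln(0.358) = 1.0272

1.0272


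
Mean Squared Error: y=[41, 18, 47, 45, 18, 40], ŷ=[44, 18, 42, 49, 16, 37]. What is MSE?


Squared errors: (41-44)²=9, (18-18)²=0, (47-42)²=25, (45-49)²=16, (18-16)²=4, (40-37)²=9
Sum = 63
MSE = 63/6 = 21/2

21/2


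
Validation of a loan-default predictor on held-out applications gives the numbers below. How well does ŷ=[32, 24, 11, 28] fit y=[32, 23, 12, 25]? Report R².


ȳ = 23
SS_res = Σ(y-ŷ)² = 11
SS_tot = Σ(y-ȳ)² = 206
R² = 1 - SS_res/SS_tot = 1 - 0.0534 = 0.9466

0.9466


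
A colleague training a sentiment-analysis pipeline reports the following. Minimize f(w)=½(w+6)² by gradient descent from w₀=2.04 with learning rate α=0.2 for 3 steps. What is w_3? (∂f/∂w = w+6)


step 1: grad = 2.04+6 = 8.04; w = 2.04 - 0.2·(8.04) = 0.432
step 2: grad = 0.432+6 = 6.432; w = 0.432 - 0.2·(6.432) = -0.8544
step 3: grad = -0.8544+6 = 5.1456; w = -0.8544 - 0.2·(5.1456) = -1.88352

-1.88352


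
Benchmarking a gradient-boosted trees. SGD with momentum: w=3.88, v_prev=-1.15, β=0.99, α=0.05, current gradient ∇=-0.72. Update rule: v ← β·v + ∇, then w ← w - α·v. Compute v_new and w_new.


v_new = 0.99·-1.15 - 0.72 = -1.1385 - 0.72 = -1.8585
w_new = 3.88 - 0.05·-1.8585 = 3.88 + 0.092925 = 3.972925

v_new=-1.8585, w_new=3.972925


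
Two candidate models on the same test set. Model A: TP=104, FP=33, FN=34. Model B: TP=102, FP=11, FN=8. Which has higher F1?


Model A: P=104/137=0.7591, R=104/138=0.7536, F1=2PR/(P+R)=2TP/(2TP+FP+FN)=208/275=0.7564
Model B: P=102/113=0.9027, R=102/110=0.9273, F1=2PR/(P+R)=2TP/(2TP+FP+FN)=204/223=0.9148
0.7564 < 0.9148 → Model B

Model B


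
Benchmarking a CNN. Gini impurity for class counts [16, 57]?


Probabilities: [16/73, 57/73] ≈ [0.2192, 0.7808]
Σpᵢ² = (256 + 3249)/73² = 3505/5329
Gini = 1 - Σpᵢ² = 1 - 3505/5329 = 0.3423

0.3423


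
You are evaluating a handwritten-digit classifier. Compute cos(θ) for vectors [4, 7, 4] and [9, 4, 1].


A·B = 4·9 + 7·4 + 4·1 = 68
‖A‖ = √81 = 9, ‖B‖ = √98 = 9.8995
cos = 68/(√81·√98) = 68/√7938 = 0.7632

0.7632


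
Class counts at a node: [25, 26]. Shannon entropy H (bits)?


Probabilities: [25/51, 26/51] ≈ [0.4902, 0.5098]
H = -((25/51)·log₂(25/51) + (26/51)·log₂(26/51))
  = 0.9997 bits

0.9997 bits


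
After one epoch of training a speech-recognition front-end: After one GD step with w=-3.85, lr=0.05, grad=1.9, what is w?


w_new = w - α·∇
= -3.85 - 0.05·1.9
= -3.85 - 0.095
= -3.945

-3.945


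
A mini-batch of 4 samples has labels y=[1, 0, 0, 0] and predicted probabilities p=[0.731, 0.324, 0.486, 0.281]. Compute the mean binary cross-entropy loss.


L[0] = -ln(0.731) = 0.3133
L[1] = -ln(1-0.324) = -ln(0.676) = 0.3916
L[2] = -ln(1-0.486) = -ln(0.514) = 0.6655
L[3] = -ln(1-0.281) = -ln(0.719) = 0.3299
mean = (0.3133 + 0.3916 + 0.6655 + 0.3299)/4 = 0.4251

0.4251


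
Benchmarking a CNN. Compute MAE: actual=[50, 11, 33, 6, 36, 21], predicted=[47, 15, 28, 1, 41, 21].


Absolute errors: |50-47|=3, |11-15|=4, |33-28|=5, |6-1|=5, |36-41|=5, |21-21|=0
Sum = 22
MAE = 22/6 = 11/3

11/3


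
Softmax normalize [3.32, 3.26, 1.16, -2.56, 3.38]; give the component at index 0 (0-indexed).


Exponentials: e^3.32=27.6604, e^3.26=26.0495, e^1.16=3.1899, e^-2.56=0.0773, e^3.38=29.3708
Sum = 86.3479
Softmax = [0.3203, 0.3017, 0.0369, 0.0009, 0.3401]
p[0] = 27.6604/86.3479 = 0.3203

0.3203


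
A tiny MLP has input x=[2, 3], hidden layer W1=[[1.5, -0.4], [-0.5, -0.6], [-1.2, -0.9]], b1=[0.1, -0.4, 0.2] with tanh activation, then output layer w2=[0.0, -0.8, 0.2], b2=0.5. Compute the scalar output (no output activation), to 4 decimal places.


z1[0] = (1.5)·(2) + (-0.4)·(3) + 0.1 = 1.9
z1[1] = (-0.5)·(2) + (-0.6)·(3) - 0.4 = -3.2
z1[2] = (-1.2)·(2) + (-0.9)·(3) + 0.2 = -4.9
h = tanh(z1) = [0.9562, -0.9967, -0.9999]
output = (0.0)·(0.9562) + (-0.8)·(-0.9967) + (0.2)·(-0.9999) + 0.5 = 1.0974

1.0974


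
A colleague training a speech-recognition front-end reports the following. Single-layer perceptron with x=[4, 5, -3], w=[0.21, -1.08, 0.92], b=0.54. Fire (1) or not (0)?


z = (4)·(0.21) + (5)·(-1.08) + (-3)·(0.92) + 0.54
  = -6.78
step(z) = 0 (z<0)

0


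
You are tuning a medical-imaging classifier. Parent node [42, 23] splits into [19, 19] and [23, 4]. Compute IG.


Parent = [42, 23], H_parent = 0.9375
H_left = 1 (n=38), H_right = 0.6052 (n=27)
H_children = (38/65)·1 + (27/65)·0.6052 = 0.836
IG = 0.9375 - 0.836 = 0.1015

0.1015


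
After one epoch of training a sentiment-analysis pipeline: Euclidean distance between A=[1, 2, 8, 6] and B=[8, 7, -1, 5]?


d = √((1-8)² + (2-7)² + (8+ 1)² + (6-5)²)
  = √(49 + 25 + 81 + 1)
  = √156 = 12.49

12.49


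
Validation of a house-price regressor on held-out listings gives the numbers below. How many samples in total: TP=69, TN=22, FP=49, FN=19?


Total = TP + TN + FP + FN
= 69 + 22 + 49 + 19
= 159
(Predicted positive: 118, predicted negative: 41)

159


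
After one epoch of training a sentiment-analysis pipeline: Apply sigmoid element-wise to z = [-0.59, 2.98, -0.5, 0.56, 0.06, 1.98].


σ(-0.59) = 1/(1+e^0.59) = 0.3566
σ(2.98) = 1/(1+e^-2.98) = 0.9517
σ(-0.5) = 1/(1+e^0.5) = 0.3775
σ(0.56) = 1/(1+e^-0.56) = 0.6365
σ(0.06) = 1/(1+e^-0.06) = 0.515
σ(1.98) = 1/(1+e^-1.98) = 0.8787
result = [0.3566, 0.9517, 0.3775, 0.6365, 0.515, 0.8787]

[0.3566, 0.9517, 0.3775, 0.6365, 0.515, 0.8787]


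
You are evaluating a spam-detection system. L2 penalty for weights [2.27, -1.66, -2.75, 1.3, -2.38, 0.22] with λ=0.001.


‖w‖₂² = (2.27)² + (-1.66)² + (-2.75)² + (1.3)² + (-2.38)² + (0.22)²
     = 5.1529 + 2.7556 + 7.5625 + 1.69 + 5.6644 + 0.0484
     = 22.8738
λ·‖w‖₂² = 0.001·22.8738 = 0.022874

0.022874


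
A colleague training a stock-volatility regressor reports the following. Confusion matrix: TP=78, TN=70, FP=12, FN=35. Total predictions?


Total = TP + TN + FP + FN
= 78 + 70 + 12 + 35
= 195
(Predicted positive: 90, predicted negative: 105)

195


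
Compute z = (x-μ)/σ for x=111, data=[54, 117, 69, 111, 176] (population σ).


μ = 105.4, σ = 42.7018
z = (111 - 105.4)/42.7018 = 0.1311

0.1311


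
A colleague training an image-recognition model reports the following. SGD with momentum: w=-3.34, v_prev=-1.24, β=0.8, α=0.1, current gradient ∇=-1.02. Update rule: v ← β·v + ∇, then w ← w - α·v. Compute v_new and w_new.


v_new = 0.8·-1.24 - 1.02 = -0.992 - 1.02 = -2.012
w_new = -3.34 - 0.1·-2.012 = -3.34 + 0.2012 = -3.1388

v_new=-2.012, w_new=-3.1388


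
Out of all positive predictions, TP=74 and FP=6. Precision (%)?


Precision = TP/(TP+FP)
= 74/(74+6)
= 74/80 = 92.5%

92.5%


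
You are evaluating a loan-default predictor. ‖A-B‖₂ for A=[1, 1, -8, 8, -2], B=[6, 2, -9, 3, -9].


d = √((1-6)² + (1-2)² + (-8+ 9)² + (8-3)² + (-2+ 9)²)
  = √(25 + 1 + 1 + 25 + 49)
  = √101 = 10.0499

10.0499


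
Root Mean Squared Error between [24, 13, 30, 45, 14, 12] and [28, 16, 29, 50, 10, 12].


MSE = 67/6 = 11.1667
RMSE = √(67/6) = 3.3417

3.3417


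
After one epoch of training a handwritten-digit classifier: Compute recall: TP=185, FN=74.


Recall = TP/(TP+FN)
= 185/(185+74)
= 185/259 = 71.43%

71.43%


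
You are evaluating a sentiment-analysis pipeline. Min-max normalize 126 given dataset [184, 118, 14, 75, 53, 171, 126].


min=14, max=184
(126-14)/(184-14) = 112/170 = 0.6588

0.6588


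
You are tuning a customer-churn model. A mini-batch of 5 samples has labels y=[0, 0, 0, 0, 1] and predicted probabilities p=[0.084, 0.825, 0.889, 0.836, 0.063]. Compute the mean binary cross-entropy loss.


L[0] = -ln(1-0.084) = -ln(0.916) = 0.0877
L[1] = -ln(1-0.825) = -ln(0.175) = 1.743
L[2] = -ln(1-0.889) = -ln(0.111) = 2.1982
L[3] = -ln(1-0.836) = -ln(0.164) = 1.8079
L[4] = -ln(0.063) = 2.7646
mean = (0.0877 + 1.743 + 2.1982 + 1.8079 + 2.7646)/5 = 1.7203

1.7203


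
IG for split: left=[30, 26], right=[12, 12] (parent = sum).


Parent = [42, 38], H_parent = 0.9982
H_left = 0.9963 (n=56), H_right = 1 (n=24)
H_children = (56/80)·0.9963 + (24/80)·1 = 0.9974
IG = 0.9982 - 0.9974 = 0.0008

0.0008


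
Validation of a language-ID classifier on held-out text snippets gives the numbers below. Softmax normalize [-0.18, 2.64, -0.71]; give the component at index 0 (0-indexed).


Exponentials: e^-0.18=0.8353, e^2.64=14.0132, e^-0.71=0.4916
Sum = 15.3401
Softmax = [0.0545, 0.9135, 0.032]
p[0] = 0.8353/15.3401 = 0.0545

0.0545


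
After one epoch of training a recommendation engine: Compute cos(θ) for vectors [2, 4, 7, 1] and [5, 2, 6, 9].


A·B = 2·5 + 4·2 + 7·6 + 1·9 = 69
‖A‖ = √70 = 8.3666, ‖B‖ = √146 = 12.083
cos = 69/(√70·√146) = 69/√10220 = 0.6825

0.6825


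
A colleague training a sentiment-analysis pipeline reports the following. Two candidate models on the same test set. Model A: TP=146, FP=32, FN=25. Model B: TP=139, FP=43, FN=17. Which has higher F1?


Model A: P=146/178=0.8202, R=146/171=0.8538, F1=2PR/(P+R)=2TP/(2TP+FP+FN)=292/349=0.8367
Model B: P=139/182=0.7637, R=139/156=0.891, F1=2PR/(P+R)=2TP/(2TP+FP+FN)=278/338=0.8225
0.8367 > 0.8225 → Model A

Model A


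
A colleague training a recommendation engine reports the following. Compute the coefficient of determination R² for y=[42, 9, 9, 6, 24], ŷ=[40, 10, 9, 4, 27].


ȳ = 18
SS_res = Σ(y-ŷ)² = 18
SS_tot = Σ(y-ȳ)² = 918
R² = 1 - SS_res/SS_tot = 1 - 0.0196 = 0.9804

0.9804


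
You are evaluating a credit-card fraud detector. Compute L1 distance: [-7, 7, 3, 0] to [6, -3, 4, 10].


d = |-7-6| + |7+ 3| + |3-4| + |0-10|
  = 13 + 10 + 1 + 10
  = 34

34


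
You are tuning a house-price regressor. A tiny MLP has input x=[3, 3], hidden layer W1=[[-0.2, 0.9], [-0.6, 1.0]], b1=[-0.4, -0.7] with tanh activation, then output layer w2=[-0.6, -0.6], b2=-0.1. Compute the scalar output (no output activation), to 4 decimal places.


z1[0] = (-0.2)·(3) + (0.9)·(3) - 0.4 = 1.7
z1[1] = (-0.6)·(3) + (1.0)·(3) - 0.7 = 0.5
h = tanh(z1) = [0.9354, 0.4621]
output = (-0.6)·(0.9354) + (-0.6)·(0.4621) - 0.1 = -0.9385

-0.9385


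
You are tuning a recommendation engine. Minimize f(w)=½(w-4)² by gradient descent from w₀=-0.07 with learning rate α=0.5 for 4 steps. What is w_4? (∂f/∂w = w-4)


step 1: grad = -0.07-4 = -4.07; w = -0.07 - 0.5·(-4.07) = 1.965
step 2: grad = 1.965-4 = -2.035; w = 1.965 - 0.5·(-2.035) = 2.9825
step 3: grad = 2.9825-4 = -1.0175; w = 2.9825 - 0.5·(-1.0175) = 3.49125
step 4: grad = 3.49125-4 = -0.50875; w = 3.49125 - 0.5·(-0.50875) = 3.745625

3.745625


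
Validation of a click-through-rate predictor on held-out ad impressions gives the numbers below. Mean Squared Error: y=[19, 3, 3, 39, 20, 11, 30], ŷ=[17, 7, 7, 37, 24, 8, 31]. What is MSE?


Squared errors: (19-17)²=4, (3-7)²=16, (3-7)²=16, (39-37)²=4, (20-24)²=16, (11-8)²=9, (30-31)²=1
Sum = 66
MSE = 66/7 = 66/7

66/7


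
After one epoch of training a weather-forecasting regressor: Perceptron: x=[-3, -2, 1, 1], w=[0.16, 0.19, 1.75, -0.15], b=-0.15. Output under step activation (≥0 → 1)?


z = (-3)·(0.16) + (-2)·(0.19) + (1)·(1.75) + (1)·(-0.15) - 0.15
  = 0.59
step(z) = 1 (z≥0)

1


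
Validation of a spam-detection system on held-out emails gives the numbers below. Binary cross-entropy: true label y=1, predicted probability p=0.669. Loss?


BCE = -[y·ln(p) + (1-y)·ln(1-p)]
= -1·ln(0.669) - 0
= -ln(0.669) = 0.402

0.402


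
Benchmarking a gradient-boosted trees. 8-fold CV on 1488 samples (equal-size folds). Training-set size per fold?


Fold size = 1488/8 = 186
Training per fold = 1488 - 186 = 1302

1302


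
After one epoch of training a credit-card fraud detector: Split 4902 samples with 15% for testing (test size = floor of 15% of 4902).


Test = ⌊4902·15/100⌋ = 735
Train = 4902 - 735 = 4167

Train: 4167, Test: 735


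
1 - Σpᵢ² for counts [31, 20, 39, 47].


Probabilities: [31/137, 20/137, 39/137, 47/137] ≈ [0.2263, 0.146, 0.2847, 0.3431]
Σpᵢ² = (961 + 400 + 1521 + 2209)/137² = 5091/18769
Gini = 1 - Σpᵢ² = 1 - 5091/18769 = 0.7288

0.7288


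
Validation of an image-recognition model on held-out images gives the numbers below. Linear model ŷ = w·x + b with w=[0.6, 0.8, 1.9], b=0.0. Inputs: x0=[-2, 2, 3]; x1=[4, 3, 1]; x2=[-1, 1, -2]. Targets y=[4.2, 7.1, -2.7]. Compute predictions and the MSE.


ŷ0 = (0.6)·(-2) + (0.8)·(2) + (1.9)·(3) + 0.0 = 6.1
ŷ1 = (0.6)·(4) + (0.8)·(3) + (1.9)·(1) + 0.0 = 6.7
ŷ2 = (0.6)·(-1) + (0.8)·(1) + (1.9)·(-2) + 0.0 = -3.6
errors² = [3.61, 0.16, 0.81]
MSE = 4.5800/3 = 1.5267

1.5267


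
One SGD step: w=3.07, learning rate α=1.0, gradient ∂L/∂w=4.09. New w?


w_new = w - α·∇
= 3.07 - 1.0·4.09
= 3.07 - 4.09
= -1.02

-1.02


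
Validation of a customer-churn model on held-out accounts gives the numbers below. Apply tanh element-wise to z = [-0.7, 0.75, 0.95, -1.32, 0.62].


tanh(-0.7) = -0.6044
tanh(0.75) = 0.6351
tanh(0.95) = 0.7398
tanh(-1.32) = -0.8668
tanh(0.62) = 0.5511
result = [-0.6044, 0.6351, 0.7398, -0.8668, 0.5511]

[-0.6044, 0.6351, 0.7398, -0.8668, 0.5511]


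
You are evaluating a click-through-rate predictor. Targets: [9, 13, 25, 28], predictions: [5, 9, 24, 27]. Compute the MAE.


Absolute errors: |9-5|=4, |13-9|=4, |25-24|=1, |28-27|=1
Sum = 10
MAE = 10/4 = 5/2

5/2


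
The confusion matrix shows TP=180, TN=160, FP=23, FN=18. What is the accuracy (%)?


Accuracy = (TP+TN)/(TP+TN+FP+FN)
= (180+160)/(381)
= 340/381 = 89.24%

89.24%


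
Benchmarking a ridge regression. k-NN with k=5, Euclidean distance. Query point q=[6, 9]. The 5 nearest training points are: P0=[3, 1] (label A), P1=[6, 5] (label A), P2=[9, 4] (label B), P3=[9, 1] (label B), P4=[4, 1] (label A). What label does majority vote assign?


d(q,P0) = 8.544  (label A)
d(q,P1) = 4.0  (label A)
d(q,P2) = 5.831  (label B)
d(q,P3) = 8.544  (label B)
d(q,P4) = 8.2462  (label A)
Votes: A=3, B=2
Majority → A

A


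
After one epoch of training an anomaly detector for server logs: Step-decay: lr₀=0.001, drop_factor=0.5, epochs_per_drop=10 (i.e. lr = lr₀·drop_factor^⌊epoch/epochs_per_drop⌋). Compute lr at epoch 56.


n_drops = ⌊56/10⌋ = 5
lr = 0.001·0.5^5 = 0.001·0.03125 = 0.00003125

0.00003125


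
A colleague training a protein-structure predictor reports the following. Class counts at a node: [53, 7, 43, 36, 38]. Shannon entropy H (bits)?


Probabilities: [53/177, 7/177, 43/177, 36/177, 38/177] ≈ [0.2994, 0.0395, 0.2429, 0.2034, 0.2147]
H = -((53/177)·log₂(53/177) + (7/177)·log₂(7/177) + (43/177)·log₂(43/177) + (36/177)·log₂(36/177) + (38/177)·log₂(38/177))
  = 2.145 bits

2.145 bits


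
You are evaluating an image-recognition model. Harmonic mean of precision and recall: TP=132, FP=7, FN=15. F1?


Precision = 132/139 = 0.9496
Recall = 132/147 = 0.898
F1 = 2·P·R/(P+R) = 2·TP/(2·TP+FP+FN) = 264/(264+7+15) = 264/286 = 0.9231

0.9231


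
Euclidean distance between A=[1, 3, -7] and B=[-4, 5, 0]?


d = √((1+ 4)² + (3-5)² + (-7-0)²)
  = √(25 + 4 + 49)
  = √78 = 8.8318

8.8318


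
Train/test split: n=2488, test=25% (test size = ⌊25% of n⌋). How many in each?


Test = ⌊2488·25/100⌋ = 622
Train = 2488 - 622 = 1866

Train: 1866, Test: 622


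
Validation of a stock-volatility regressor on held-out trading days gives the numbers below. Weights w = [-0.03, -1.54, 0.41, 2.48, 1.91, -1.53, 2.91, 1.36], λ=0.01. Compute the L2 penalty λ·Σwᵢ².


‖w‖₂² = (-0.03)² + (-1.54)² + (0.41)² + (2.48)² + (1.91)² + (-1.53)² + (2.91)² + (1.36)²
     = 0.0009 + 2.3716 + 0.1681 + 6.1504 + 3.6481 + 2.3409 + 8.4681 + 1.8496
     = 24.9977
λ·‖w‖₂² = 0.01·24.9977 = 0.249977

0.249977


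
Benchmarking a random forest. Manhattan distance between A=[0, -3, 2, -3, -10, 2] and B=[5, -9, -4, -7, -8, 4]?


d = |0-5| + |-3+ 9| + |2+ 4| + |-3+ 7| + |-10+ 8| + |2-4|
  = 5 + 6 + 6 + 4 + 2 + 2
  = 25

25


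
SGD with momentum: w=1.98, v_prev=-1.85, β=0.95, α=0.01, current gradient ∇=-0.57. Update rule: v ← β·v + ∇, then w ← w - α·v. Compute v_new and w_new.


v_new = 0.95·-1.85 - 0.57 = -1.7575 - 0.57 = -2.3275
w_new = 1.98 - 0.01·-2.3275 = 1.98 + 0.023275 = 2.003275

v_new=-2.3275, w_new=2.003275


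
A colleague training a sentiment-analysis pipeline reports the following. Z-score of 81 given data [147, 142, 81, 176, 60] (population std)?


μ = 121.2, σ = 43.5036
z = (81 - 121.2)/43.5036 = -0.9241

-0.9241


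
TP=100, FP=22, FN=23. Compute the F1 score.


Precision = 100/122 = 0.8197
Recall = 100/123 = 0.813
F1 = 2·P·R/(P+R) = 2·TP/(2·TP+FP+FN) = 200/(200+22+23) = 200/245 = 0.8163

0.8163


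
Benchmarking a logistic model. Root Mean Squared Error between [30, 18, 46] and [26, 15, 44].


MSE = 29/3 = 9.6667
RMSE = √(29/3) = 3.1091

3.1091


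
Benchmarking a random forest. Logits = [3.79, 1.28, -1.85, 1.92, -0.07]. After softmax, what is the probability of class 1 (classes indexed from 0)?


Exponentials: e^3.79=44.2564, e^1.28=3.5966, e^-1.85=0.1572, e^1.92=6.821, e^-0.07=0.9324
Sum = 55.7636
Softmax = [0.7936, 0.0645, 0.0028, 0.1223, 0.0167]
p[1] = 3.5966/55.7636 = 0.0645

0.0645


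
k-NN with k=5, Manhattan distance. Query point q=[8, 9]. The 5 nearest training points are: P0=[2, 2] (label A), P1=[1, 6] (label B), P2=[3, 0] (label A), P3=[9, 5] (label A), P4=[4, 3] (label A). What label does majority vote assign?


d(q,P0) = 13  (label A)
d(q,P1) = 10  (label B)
d(q,P2) = 14  (label A)
d(q,P3) = 5  (label A)
d(q,P4) = 10  (label A)
Votes: A=4, B=1
Majority → A

A


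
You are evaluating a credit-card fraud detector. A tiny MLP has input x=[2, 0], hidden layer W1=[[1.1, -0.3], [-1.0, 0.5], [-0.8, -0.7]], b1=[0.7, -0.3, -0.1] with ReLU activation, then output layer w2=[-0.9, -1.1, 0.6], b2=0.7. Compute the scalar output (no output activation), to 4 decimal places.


z1[0] = (1.1)·(2) + (-0.3)·(0) + 0.7 = 2.9
z1[1] = (-1.0)·(2) + (0.5)·(0) - 0.3 = -2.3
z1[2] = (-0.8)·(2) + (-0.7)·(0) - 0.1 = -1.7
h = ReLU(z1) = [2.9, 0.0, 0.0]
output = (-0.9)·(2.9) + (-1.1)·(0.0) + (0.6)·(0.0) + 0.7 = -1.91

-1.91


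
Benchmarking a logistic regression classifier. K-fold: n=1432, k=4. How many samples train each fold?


Fold size = 1432/4 = 358
Training per fold = 1432 - 358 = 1074

1074


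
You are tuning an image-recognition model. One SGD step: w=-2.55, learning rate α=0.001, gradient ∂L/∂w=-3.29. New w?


w_new = w - α·∇
= -2.55 - 0.001·-3.29
= -2.55 + 0.00329
= -2.54671

-2.54671


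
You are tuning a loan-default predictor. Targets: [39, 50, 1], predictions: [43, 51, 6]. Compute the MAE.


Absolute errors: |39-43|=4, |50-51|=1, |1-6|=5
Sum = 10
MAE = 10/3 = 10/3

10/3


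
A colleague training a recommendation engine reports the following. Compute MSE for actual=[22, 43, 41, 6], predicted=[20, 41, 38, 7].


Squared errors: (22-20)²=4, (43-41)²=4, (41-38)²=9, (6-7)²=1
Sum = 18
MSE = 18/4 = 9/2

9/2


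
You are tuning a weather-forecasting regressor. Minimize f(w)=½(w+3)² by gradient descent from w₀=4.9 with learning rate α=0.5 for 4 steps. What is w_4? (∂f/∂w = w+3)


step 1: grad = 4.9+3 = 7.9; w = 4.9 - 0.5·(7.9) = 0.95
step 2: grad = 0.95+3 = 3.95; w = 0.95 - 0.5·(3.95) = -1.025
step 3: grad = -1.025+3 = 1.975; w = -1.025 - 0.5·(1.975) = -2.0125
step 4: grad = -2.0125+3 = 0.9875; w = -2.0125 - 0.5·(0.9875) = -2.50625

-2.50625


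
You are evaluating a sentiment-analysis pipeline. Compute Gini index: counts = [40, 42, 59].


Probabilities: [40/141, 42/141, 59/141] ≈ [0.2837, 0.2979, 0.4184]
Σpᵢ² = (1600 + 1764 + 3481)/141² = 6845/19881
Gini = 1 - Σpᵢ² = 1 - 6845/19881 = 0.6557

0.6557


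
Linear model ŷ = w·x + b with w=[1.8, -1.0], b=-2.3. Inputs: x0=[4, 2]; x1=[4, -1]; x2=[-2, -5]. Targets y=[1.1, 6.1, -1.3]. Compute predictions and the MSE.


ŷ0 = (1.8)·(4) + (-1.0)·(2) - 2.3 = 2.9
ŷ1 = (1.8)·(4) + (-1.0)·(-1) - 2.3 = 5.9
ŷ2 = (1.8)·(-2) + (-1.0)·(-5) - 2.3 = -0.9
errors² = [3.24, 0.04, 0.16]
MSE = 3.4400/3 = 1.1467

1.1467


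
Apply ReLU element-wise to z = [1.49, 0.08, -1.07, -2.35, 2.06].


ReLU(1.49) = max(0, 1.49) = 1.49
ReLU(0.08) = max(0, 0.08) = 0.08
ReLU(-1.07) = max(0, -1.07) = 0.0
ReLU(-2.35) = max(0, -2.35) = 0.0
ReLU(2.06) = max(0, 2.06) = 2.06
result = [1.49, 0.08, 0.0, 0.0, 2.06]

[1.49, 0.08, 0.0, 0.0, 2.06]


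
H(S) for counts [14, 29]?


Probabilities: [14/43, 29/43] ≈ [0.3256, 0.6744]
H = -((14/43)·log₂(14/43) + (29/43)·log₂(29/43))
  = 0.9103 bits

0.9103 bits


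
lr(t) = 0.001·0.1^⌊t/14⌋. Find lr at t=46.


n_drops = ⌊46/14⌋ = 3
lr = 0.001·0.1^3 = 0.001·0.001 = 0.000001

0.000001


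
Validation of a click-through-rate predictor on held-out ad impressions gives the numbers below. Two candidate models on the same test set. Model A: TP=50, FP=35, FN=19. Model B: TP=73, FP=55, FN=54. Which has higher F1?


Model A: P=50/85=0.5882, R=50/69=0.7246, F1=2PR/(P+R)=2TP/(2TP+FP+FN)=100/154=0.6494
Model B: P=73/128=0.5703, R=73/127=0.5748, F1=2PR/(P+R)=2TP/(2TP+FP+FN)=146/255=0.5725
0.6494 > 0.5725 → Model A

Model A


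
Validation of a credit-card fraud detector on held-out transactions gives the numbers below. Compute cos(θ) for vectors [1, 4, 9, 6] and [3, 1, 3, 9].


A·B = 1·3 + 4·1 + 9·3 + 6·9 = 88
‖A‖ = √134 = 11.5758, ‖B‖ = √100 = 10
cos = 88/(√134·√100) = 88/√13400 = 0.7602

0.7602


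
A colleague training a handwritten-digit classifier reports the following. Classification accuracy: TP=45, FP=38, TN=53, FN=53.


Accuracy = (TP+TN)/(TP+TN+FP+FN)
= (45+53)/(189)
= 98/189 = 51.85%

51.85%


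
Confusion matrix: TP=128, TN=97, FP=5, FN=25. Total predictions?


Total = TP + TN + FP + FN
= 128 + 97 + 5 + 25
= 255
(Predicted positive: 133, predicted negative: 122)

255


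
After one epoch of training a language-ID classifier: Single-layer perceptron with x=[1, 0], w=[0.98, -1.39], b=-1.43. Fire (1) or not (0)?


z = (1)·(0.98) + (0)·(-1.39) - 1.43
  = -0.45
step(z) = 0 (z<0)

0


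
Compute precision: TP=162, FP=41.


Precision = TP/(TP+FP)
= 162/(162+41)
= 162/203 = 79.8%

79.8%


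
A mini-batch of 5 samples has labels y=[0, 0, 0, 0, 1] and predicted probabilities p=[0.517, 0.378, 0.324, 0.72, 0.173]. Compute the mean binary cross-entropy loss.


L[0] = -ln(1-0.517) = -ln(0.483) = 0.7277
L[1] = -ln(1-0.378) = -ln(0.622) = 0.4748
L[2] = -ln(1-0.324) = -ln(0.676) = 0.3916
L[3] = -ln(1-0.72) = -ln(0.28) = 1.273
L[4] = -ln(0.173) = 1.7545
mean = (0.7277 + 0.4748 + 0.3916 + 1.273 + 1.7545)/5 = 0.9243

0.9243


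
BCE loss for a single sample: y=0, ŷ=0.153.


BCE = -[y·ln(p) + (1-y)·ln(1-p)]
= -0 - 1·ln(1-0.153)
= -ln(0.847) = 0.1661

0.1661


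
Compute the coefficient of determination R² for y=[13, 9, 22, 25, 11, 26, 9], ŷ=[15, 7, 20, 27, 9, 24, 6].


ȳ = 16.4286
SS_res = Σ(y-ŷ)² = 33
SS_tot = Σ(y-ȳ)² = 347.71
R² = 1 - SS_res/SS_tot = 1 - 0.0949 = 0.9051

0.9051


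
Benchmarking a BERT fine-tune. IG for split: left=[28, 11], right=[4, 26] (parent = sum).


Parent = [32, 37], H_parent = 0.9962
H_left = 0.8582 (n=39), H_right = 0.5665 (n=30)
H_children = (39/69)·0.8582 + (30/69)·0.5665 = 0.7314
IG = 0.9962 - 0.7314 = 0.2648

0.2648


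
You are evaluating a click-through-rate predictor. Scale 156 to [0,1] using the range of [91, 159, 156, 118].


min=91, max=159
(156-91)/(159-91) = 65/68 = 0.9559

0.9559


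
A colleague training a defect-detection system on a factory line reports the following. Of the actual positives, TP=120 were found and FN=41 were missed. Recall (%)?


Recall = TP/(TP+FN)
= 120/(120+41)
= 120/161 = 74.53%

74.53%


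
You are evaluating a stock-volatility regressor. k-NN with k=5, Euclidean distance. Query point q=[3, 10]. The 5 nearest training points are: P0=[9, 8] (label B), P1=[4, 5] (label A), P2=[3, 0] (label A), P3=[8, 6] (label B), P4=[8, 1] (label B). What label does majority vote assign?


d(q,P0) = 6.3246  (label B)
d(q,P1) = 5.099  (label A)
d(q,P2) = 10.0  (label A)
d(q,P3) = 6.4031  (label B)
d(q,P4) = 10.2956  (label B)
Votes: A=2, B=3
Majority → B

B


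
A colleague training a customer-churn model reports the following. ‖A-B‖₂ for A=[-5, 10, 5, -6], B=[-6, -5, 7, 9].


d = √((-5+ 6)² + (10+ 5)² + (5-7)² + (-6-9)²)
  = √(1 + 225 + 4 + 225)
  = √455 = 21.3307

21.3307


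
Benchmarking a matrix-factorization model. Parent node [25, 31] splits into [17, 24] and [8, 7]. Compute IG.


Parent = [25, 31], H_parent = 0.9917
H_left = 0.9789 (n=41), H_right = 0.9968 (n=15)
H_children = (41/56)·0.9789 + (15/56)·0.9968 = 0.9837
IG = 0.9917 - 0.9837 = 0.008

0.008


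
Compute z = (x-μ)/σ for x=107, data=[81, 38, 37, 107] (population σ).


μ = 65.75, σ = 29.7101
z = (107 - 65.75)/29.7101 = 1.3884

1.3884


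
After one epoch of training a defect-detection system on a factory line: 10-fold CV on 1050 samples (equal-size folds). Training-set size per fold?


Fold size = 1050/10 = 105
Training per fold = 1050 - 105 = 945

945


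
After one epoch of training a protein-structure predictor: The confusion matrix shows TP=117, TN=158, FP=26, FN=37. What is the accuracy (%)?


Accuracy = (TP+TN)/(TP+TN+FP+FN)
= (117+158)/(338)
= 275/338 = 81.36%

81.36%


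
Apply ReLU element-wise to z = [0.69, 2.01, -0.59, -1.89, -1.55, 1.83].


ReLU(0.69) = max(0, 0.69) = 0.69
ReLU(2.01) = max(0, 2.01) = 2.01
ReLU(-0.59) = max(0, -0.59) = 0.0
ReLU(-1.89) = max(0, -1.89) = 0.0
ReLU(-1.55) = max(0, -1.55) = 0.0
ReLU(1.83) = max(0, 1.83) = 1.83
result = [0.69, 2.01, 0.0, 0.0, 0.0, 1.83]

[0.69, 2.01, 0.0, 0.0, 0.0, 1.83]


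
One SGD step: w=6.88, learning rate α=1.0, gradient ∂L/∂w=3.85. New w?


w_new = w - α·∇
= 6.88 - 1.0·3.85
= 6.88 - 3.85
= 3.03

3.03


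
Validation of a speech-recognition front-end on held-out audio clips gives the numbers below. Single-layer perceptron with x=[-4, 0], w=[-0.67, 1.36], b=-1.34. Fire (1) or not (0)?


z = (-4)·(-0.67) + (0)·(1.36) - 1.34
  = 1.34
step(z) = 1 (z≥0)

1


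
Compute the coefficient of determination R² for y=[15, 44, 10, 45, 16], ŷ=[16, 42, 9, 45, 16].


ȳ = 26
SS_res = Σ(y-ŷ)² = 6
SS_tot = Σ(y-ȳ)² = 1162
R² = 1 - SS_res/SS_tot = 1 - 0.0052 = 0.9948

0.9948


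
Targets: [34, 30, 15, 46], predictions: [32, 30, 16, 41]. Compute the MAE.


Absolute errors: |34-32|=2, |30-30|=0, |15-16|=1, |46-41|=5
Sum = 8
MAE = 8/4 = 2

2


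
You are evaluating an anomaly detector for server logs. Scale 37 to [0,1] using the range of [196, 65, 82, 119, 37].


min=37, max=196
(37-37)/(196-37) = 0/159 = 0.0

0.0


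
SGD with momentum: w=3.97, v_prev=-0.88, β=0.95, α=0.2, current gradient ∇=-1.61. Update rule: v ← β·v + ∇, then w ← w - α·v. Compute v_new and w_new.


v_new = 0.95·-0.88 - 1.61 = -0.836 - 1.61 = -2.446
w_new = 3.97 - 0.2·-2.446 = 3.97 + 0.4892 = 4.4592

v_new=-2.446, w_new=4.4592


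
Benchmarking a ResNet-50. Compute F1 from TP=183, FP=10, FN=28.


Precision = 183/193 = 0.9482
Recall = 183/211 = 0.8673
F1 = 2·P·R/(P+R) = 2·TP/(2·TP+FP+FN) = 366/(366+10+28) = 366/404 = 0.9059

0.9059


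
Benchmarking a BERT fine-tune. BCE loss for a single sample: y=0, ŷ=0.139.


BCE = -[y·ln(p) + (1-y)·ln(1-p)]
= -0 - 1·ln(1-0.139)
= -ln(0.861) = 0.1497

0.1497


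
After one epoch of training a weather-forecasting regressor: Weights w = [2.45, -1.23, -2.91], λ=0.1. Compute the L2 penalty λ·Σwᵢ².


‖w‖₂² = (2.45)² + (-1.23)² + (-2.91)²
     = 6.0025 + 1.5129 + 8.4681
     = 15.9835
λ·‖w‖₂² = 0.1·15.9835 = 1.59835

1.59835
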